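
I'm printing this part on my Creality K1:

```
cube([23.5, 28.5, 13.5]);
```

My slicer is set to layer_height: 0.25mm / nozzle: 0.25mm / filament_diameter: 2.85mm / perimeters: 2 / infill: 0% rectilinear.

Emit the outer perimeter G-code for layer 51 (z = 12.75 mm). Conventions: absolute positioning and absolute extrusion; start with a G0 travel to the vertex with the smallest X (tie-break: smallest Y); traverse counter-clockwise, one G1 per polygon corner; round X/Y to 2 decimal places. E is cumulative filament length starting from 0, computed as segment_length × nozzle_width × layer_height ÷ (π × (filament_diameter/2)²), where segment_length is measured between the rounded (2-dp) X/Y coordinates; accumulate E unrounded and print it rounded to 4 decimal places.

G0 X0.00 Y0.00 Z12.75
G1 X23.50 Y0.00 E0.2302
G1 X23.50 Y28.50 E0.5095
G1 X0.00 Y28.50 E0.7397
G1 X0.00 Y0.00 E1.0189

At z = 12.75 mm: the 23.5×28.5 cube contributes its full rectangle. The outline is a single polygon with 4 vertices. Extrusion per mm of travel: 0.25 × 0.25 / (π × 1.425²) = 0.009797. Accumulating E over each segment gives final E = 1.0189.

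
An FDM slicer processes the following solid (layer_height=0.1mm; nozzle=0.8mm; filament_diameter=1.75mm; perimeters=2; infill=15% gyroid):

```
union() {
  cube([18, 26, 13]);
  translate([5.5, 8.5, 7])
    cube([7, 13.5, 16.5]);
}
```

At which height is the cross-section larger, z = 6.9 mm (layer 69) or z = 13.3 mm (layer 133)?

Layer 69 (z = 6.9): the cube (footprint 18×26) is included at this height (area 468.00 mm²); the cube at (5.5, 8.5) is absent (z outside [7, 23.5]); Merging all regions: only the 18×26 cube is present, so the union is just that shape — area = 468.00 mm². So its area = 468.00 mm². Layer 133 (z = 13.3): the cube is absent (z outside [0, 13]); the cube at (5.5, 8.5) is present — its section is the full 7×13.5 rectangle (area 94.50 mm²); Merging all regions: only the 7×13.5 cube at (5.5, 8.5) is present, so the union is just that shape — area = 94.50 mm². So its area = 94.50 mm². Layer 69 is larger (468.00 vs 94.50 mm²).

layer 69 (z = 6.9 mm)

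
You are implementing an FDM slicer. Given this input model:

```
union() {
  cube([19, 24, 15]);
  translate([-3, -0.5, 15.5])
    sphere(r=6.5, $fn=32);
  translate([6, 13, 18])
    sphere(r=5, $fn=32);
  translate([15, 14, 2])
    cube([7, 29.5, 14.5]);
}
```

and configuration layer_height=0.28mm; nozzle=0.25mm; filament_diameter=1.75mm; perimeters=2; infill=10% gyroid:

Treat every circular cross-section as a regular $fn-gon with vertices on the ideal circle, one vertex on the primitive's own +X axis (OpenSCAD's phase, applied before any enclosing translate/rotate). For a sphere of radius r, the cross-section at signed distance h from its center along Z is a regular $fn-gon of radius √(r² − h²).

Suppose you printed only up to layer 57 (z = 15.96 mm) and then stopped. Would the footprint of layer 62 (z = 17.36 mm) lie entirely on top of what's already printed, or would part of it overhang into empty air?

Compare the two slices. At z = 15.96: the cube does not reach this height (z outside [0, 15]); the r=6.5 sphere at (-3, -0.5) contributes a regular 32-gon of circumradius √(6.5²−0.46²) = 6.484 (area = (32/2)·6.484²·sin(360°/32) = 131.22 mm²); the r=5 sphere at (6, 13) contributes a regular 32-gon of circumradius √(5²−2.04²) = 4.565 (area = (32/2)·4.565²·sin(360°/32) = 65.05 mm²); the 7×29.5 cube at (15, 14) contributes its full rectangle (area 206.50 mm²); Taking the union: the 3 present regions are separate (no shared area or edge), so areas and boundary lengths simply add and each stays a separate island — area = 402.77 mm². At z = 17.36: the cube does not reach this height (z outside [0, 15]); the sphere at (-3, -0.5): section is a regular 32-gon, circumradius = √(r²−h²) = √(6.5²−1.86²) = 6.228 (area = (32/2)·6.228²·sin(360°/32) = 121.08 mm²); the r=5 sphere at (6, 13) slices to a regular 32-gon of circumradius 4.959 (√(r²−h²) with h=0.64 from center) (area = (32/2)·4.959²·sin(360°/32) = 76.76 mm²); the cube at (15, 14) does not reach this height (z outside [2, 16.5]); Taking the union: the 2 present regions are separate (no shared area or edge), so areas and boundary lengths simply add and each stays a separate island — area = 197.84 mm². Checking containment: at z = 17.36 the cross-section extends beyond the z = 15.96 cross-section by about 11.71 mm².

part overhangs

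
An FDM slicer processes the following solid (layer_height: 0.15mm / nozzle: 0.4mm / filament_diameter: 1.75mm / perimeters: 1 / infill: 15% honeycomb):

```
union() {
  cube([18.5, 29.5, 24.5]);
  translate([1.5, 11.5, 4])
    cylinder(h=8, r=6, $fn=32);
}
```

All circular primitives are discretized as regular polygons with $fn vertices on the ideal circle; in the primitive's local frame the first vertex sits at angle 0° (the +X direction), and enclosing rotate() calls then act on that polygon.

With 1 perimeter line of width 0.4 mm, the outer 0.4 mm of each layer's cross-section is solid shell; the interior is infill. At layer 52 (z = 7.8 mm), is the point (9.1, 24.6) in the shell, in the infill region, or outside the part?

At z = 7.8 mm: the cube (footprint 18.5×29.5) is included at this height; the cylinder at (1.5, 11.5): section is a regular 32-gon, circumradius r=6; Combining (union): the regions partially overlap (shared area 73.94 mm²), so overlapping operands fuse into one piece — 1 connected region. Overall, the cross-section is a single solid region. The nearest boundary edge runs (0.00, 29.50)→(18.50, 29.50); distance from the point to it = 4.90 mm. The point is inside the cross-section and 4.90 mm from the nearest boundary — more than the 0.4 mm shell width (1 × 0.4), so it's in the infill interior.

infill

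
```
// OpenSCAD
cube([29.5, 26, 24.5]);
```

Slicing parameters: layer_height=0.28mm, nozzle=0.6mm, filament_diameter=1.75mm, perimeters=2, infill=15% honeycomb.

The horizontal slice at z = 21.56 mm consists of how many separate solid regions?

At z = 21.56 mm: the cube is present — its section is the full 29.5×26 rectangle. The result has 1 disconnected region.

1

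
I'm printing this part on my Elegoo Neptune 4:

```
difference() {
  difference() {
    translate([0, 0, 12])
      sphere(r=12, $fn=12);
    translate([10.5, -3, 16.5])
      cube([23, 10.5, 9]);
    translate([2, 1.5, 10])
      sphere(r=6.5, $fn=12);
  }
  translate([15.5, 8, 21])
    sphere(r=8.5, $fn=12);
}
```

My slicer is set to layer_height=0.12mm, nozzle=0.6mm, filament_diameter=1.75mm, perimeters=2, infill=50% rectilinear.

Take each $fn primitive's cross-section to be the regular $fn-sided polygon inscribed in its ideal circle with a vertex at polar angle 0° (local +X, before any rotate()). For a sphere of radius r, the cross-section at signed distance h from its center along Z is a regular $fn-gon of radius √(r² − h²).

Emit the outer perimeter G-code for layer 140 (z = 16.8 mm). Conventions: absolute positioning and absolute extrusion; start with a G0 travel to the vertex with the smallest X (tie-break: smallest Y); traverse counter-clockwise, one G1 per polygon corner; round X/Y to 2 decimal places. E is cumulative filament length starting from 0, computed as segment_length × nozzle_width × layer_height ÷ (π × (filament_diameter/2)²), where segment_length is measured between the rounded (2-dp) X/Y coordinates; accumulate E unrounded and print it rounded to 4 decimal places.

At z = 16.8 mm: the r=12 sphere slices to a regular 12-gon of circumradius 10.998 (√(r²−h²) with h=4.8 from center); the cube at (10.5, -3) (footprint 23×10.5) is included at this height; the sphere at (2, 1.5) is absent (|z−center|=6.800 > r=6.5); Subtracting the remaining from the first: starting from the r=12 sphere, the 23×10.5 cube at (10.5, -3) partially overlaps it — only the 0.93 mm² overlap (of its 241.50 mm²) is removed, clipping the outline — 1 connected region; the r=8.5 sphere at (15.5, 8) contributes a regular 12-gon of circumradius √(8.5²−4.2²) = 7.390; After the difference (first − rest): starting from that combined region, the r=8.5 sphere at (15.5, 8) partially overlaps it — only the 1.65 mm² overlap (of its 163.83 mm²) is removed, clipping the outline — 1 connected region. The outline is a single polygon with 15 vertices. Extrusion per mm of travel: 0.6 × 0.12 / (π × 0.875²) = 0.029934. Accumulating E over each segment gives final E = 2.0409.

G0 X-11.00 Y0.00 Z16.80
G1 X-9.52 Y-5.50 E0.1705
G1 X-5.50 Y-9.52 E0.3407
G1 X0.00 Y-11.00 E0.5112
G1 X5.50 Y-9.52 E0.6817
G1 X9.52 Y-5.50 E0.8518
G1 X10.50 Y-1.86 E0.9647
G1 X10.50 Y1.86 E1.0760
G1 X10.12 Y3.29 E1.1203
G1 X9.10 Y4.31 E1.1635
G1 X8.51 Y6.52 E1.2320
G1 X5.50 Y9.52 E1.3592
G1 X0.00 Y11.00 E1.5297
G1 X-5.50 Y9.52 E1.7002
G1 X-9.52 Y5.50 E1.8704
G1 X-11.00 Y0.00 E2.0409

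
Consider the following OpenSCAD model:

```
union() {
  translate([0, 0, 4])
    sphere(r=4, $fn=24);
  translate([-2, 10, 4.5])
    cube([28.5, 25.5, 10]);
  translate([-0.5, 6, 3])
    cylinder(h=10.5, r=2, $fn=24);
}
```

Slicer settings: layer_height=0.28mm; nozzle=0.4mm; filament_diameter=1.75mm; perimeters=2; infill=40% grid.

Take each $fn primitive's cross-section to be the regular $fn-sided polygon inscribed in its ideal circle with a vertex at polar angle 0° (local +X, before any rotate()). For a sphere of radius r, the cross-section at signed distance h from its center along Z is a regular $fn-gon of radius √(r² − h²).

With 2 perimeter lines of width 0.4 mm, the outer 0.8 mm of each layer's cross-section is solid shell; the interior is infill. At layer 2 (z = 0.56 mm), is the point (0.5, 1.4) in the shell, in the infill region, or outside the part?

shell

At z = 0.56 mm: the sphere: section is a regular 24-gon, circumradius = √(r²−h²) = √(4²−3.44²) = 2.041; the cube at (-2, 10) is absent (z outside [4.5, 14.5]); the cylinder at (-0.5, 6) does not reach this height (z outside [3, 13.5]); Taking the union: only the r=4 sphere is present, so the union is just that shape — 1 connected region. Overall, the cross-section is a single solid region. The nearest boundary edge runs (1.02, 1.77)→(0.53, 1.97); distance from the point to it = 0.54 mm. The point is inside the cross-section, 0.54 mm from the nearest boundary — within the 0.8 mm shell band (2 × 0.4).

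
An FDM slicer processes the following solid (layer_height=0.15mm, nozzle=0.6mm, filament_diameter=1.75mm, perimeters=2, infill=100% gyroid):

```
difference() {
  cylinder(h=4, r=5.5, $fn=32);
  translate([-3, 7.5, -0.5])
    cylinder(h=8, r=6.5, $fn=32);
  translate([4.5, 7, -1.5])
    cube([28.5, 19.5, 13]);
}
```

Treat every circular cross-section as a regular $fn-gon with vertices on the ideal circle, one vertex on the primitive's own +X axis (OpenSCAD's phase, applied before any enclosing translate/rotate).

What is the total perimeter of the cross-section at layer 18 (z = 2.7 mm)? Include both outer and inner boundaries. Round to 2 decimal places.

33.97 mm

At z = 2.7 mm: the r=5.5 cylinder gives a regular 32-gon of circumradius 5.5 (constant along its height) (perimeter = 2·32·5.500·sin(180°/32) = 34.50 mm); the cylinder at (-3, 7.5): section is a regular 32-gon, circumradius r=6.5 (perimeter = 2·32·6.500·sin(180°/32) = 40.78 mm); the cube at (4.5, 7) is present — its section is the full 28.5×19.5 rectangle (perimeter 96.00 mm); Subtracting the remaining from the first: starting from the r=5.5 cylinder, the r=6.5 cylinder at (-3, 7.5) partially overlaps it — only the 23.56 mm² overlap (of its 131.88 mm²) is removed, clipping the outline; the 28.5×19.5 cube at (4.5, 7) misses the remaining region (no effect) — boundary = 33.97 mm. Overall, the cross-section is a single solid region. Total boundary length (outer) = 33.97 mm.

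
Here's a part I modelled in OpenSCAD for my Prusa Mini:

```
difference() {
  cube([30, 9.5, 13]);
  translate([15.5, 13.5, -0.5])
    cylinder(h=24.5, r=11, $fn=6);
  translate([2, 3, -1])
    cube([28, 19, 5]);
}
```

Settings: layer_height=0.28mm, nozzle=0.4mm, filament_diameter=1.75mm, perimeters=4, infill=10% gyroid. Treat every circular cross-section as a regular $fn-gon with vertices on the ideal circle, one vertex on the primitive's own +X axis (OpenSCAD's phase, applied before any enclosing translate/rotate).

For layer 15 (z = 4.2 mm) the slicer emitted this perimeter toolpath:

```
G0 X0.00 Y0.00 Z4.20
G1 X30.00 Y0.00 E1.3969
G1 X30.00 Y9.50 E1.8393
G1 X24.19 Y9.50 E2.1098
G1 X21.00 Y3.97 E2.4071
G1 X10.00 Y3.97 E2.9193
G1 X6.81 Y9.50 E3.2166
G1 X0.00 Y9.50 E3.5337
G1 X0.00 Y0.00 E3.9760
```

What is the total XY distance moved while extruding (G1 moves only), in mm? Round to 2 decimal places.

Sum the Euclidean lengths of each G1 segment: total = 85.39 mm.

85.39 mm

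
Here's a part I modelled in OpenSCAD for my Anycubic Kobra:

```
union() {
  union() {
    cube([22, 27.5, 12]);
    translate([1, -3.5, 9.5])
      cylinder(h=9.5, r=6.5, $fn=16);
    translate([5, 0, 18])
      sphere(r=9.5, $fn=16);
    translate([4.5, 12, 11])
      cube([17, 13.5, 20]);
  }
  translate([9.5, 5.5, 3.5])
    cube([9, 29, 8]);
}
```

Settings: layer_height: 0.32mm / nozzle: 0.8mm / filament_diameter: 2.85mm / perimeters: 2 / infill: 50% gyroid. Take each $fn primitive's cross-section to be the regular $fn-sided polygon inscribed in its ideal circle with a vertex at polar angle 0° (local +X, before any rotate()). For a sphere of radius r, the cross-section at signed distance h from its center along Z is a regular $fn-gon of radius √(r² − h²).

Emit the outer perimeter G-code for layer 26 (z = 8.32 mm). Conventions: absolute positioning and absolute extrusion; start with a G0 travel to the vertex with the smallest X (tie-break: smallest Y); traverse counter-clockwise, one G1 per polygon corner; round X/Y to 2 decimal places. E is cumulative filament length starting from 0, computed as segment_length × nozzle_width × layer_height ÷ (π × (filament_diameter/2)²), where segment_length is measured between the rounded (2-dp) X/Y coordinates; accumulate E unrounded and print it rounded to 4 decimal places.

G0 X0.00 Y0.00 Z8.32
G1 X22.00 Y0.00 E0.8828
G1 X22.00 Y27.50 E1.9864
G1 X18.50 Y27.50 E2.1268
G1 X18.50 Y34.50 E2.4078
G1 X9.50 Y34.50 E2.7689
G1 X9.50 Y27.50 E3.0498
G1 X0.00 Y27.50 E3.4310
G1 X0.00 Y0.00 E4.5346

At z = 8.32 mm: the cube is present — its section is the full 22×27.5 rectangle; the cylinder at (1, -3.5) is absent (z outside [9.5, 19]); the sphere at (5, 0) is absent (|z−center|=9.680 > r=9.5); the cube at (4.5, 12) is not intersected at this z (z outside [11, 31]); Taking the union: only the 22×27.5 cube is present, so the union is just that shape — 1 connected region; the cube at (9.5, 5.5) is present — its section is the full 9×29 rectangle; Taking the union: the regions partially overlap (shared area 198.00 mm²), so overlapping operands fuse into one piece — 1 connected region. The outline is a single polygon with 8 vertices. Extrusion per mm of travel: 0.8 × 0.32 / (π × 1.425²) = 0.040129. Accumulating E over each segment gives final E = 4.5346.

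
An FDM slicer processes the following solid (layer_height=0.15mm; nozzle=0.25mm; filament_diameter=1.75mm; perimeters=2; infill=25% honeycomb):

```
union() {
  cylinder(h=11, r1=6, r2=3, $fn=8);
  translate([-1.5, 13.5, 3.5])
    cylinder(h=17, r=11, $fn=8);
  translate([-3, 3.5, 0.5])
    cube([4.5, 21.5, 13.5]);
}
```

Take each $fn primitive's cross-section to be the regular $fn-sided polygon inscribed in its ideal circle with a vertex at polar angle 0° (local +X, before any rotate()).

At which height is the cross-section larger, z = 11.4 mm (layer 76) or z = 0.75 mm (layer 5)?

layer 76 (z = 11.4 mm)

Layer 76 (z = 11.4): the cone does not reach this height (z outside [0, 11]); the cylinder at (-1.5, 13.5): section is a regular 8-gon, circumradius r=11 (area = (8/2)·11.000²·sin(360°/8) = 342.24 mm²); the cube at (-3, 3.5) (footprint 4.5×21.5) is included at this height (area 96.75 mm²); Combining (union): the regions partially overlap — summed areas 438.99 mm² minus the doubly-counted overlap 92.10 mm² gives 346.89 mm² — area = 346.89 mm². So its area = 346.89 mm². Layer 5 (z = 0.75): the cone contributes a regular 8-gon of circumradius 5.795 (interpolated between r1=6 and r2=3 at t=0.068) (area = (8/2)·5.795²·sin(360°/8) = 95.00 mm²); the cylinder at (-1.5, 13.5) does not reach this height (z outside [3.5, 20.5]); the cube at (-3, 3.5) (footprint 4.5×21.5) is included at this height (area 96.75 mm²); Merging all regions: the regions partially overlap — summed areas 191.75 mm² minus the doubly-counted overlap 8.00 mm² gives 183.75 mm² — area = 183.75 mm². So its area = 183.75 mm². Layer 76 is larger (346.89 vs 183.75 mm²).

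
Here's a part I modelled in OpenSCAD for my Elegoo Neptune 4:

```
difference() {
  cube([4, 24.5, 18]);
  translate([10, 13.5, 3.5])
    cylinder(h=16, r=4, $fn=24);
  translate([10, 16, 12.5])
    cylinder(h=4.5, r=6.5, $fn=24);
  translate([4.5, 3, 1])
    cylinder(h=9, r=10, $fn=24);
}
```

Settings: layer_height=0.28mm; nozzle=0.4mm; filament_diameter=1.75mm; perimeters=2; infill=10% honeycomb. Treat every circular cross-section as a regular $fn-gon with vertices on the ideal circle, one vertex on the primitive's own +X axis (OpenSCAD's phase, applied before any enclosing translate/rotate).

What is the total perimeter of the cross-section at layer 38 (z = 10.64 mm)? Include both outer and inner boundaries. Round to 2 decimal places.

At z = 10.64 mm: the cube (footprint 4×24.5) is included at this height (perimeter 57.00 mm); the r=4 cylinder at (10, 13.5) gives a regular 24-gon of circumradius 4 (constant along its height) (perimeter = 2·24·4.000·sin(180°/24) = 25.06 mm); the cylinder at (10, 16) does not reach this height (z outside [12.5, 17]); the cylinder at (4.5, 3) is absent (z outside [1, 10]); Subtracting the remaining from the first: starting from the 4×24.5 cube, the r=4 cylinder at (10, 13.5) misses the remaining region (no effect) — boundary = 57.00 mm. Overall, the cross-section is a single solid region. Total boundary length (outer) = 57.00 mm.

57.00 mm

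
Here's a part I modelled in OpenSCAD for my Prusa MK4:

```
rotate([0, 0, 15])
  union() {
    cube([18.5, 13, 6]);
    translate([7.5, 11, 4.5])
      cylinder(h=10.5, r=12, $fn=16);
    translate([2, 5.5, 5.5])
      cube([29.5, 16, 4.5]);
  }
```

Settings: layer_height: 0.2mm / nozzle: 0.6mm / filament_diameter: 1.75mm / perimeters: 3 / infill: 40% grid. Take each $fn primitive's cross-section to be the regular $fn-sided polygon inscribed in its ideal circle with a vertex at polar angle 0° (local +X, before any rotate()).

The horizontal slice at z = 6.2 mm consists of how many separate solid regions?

1

At z = 6.2 mm: the cube is not intersected at this z (z outside [0, 6]); the r=12 cylinder at (7.5, 11) gives a regular 16-gon of circumradius 12 (constant along its height); the 29.5×16 cube at (2, 5.5) contributes its full rectangle; Combining (union): the regions partially overlap (shared area 255.96 mm²), so overlapping operands fuse into one piece — 1 connected region; (whole slice rotated 15° about Z — lengths, areas and connectivity unchanged). The result has 1 disconnected region.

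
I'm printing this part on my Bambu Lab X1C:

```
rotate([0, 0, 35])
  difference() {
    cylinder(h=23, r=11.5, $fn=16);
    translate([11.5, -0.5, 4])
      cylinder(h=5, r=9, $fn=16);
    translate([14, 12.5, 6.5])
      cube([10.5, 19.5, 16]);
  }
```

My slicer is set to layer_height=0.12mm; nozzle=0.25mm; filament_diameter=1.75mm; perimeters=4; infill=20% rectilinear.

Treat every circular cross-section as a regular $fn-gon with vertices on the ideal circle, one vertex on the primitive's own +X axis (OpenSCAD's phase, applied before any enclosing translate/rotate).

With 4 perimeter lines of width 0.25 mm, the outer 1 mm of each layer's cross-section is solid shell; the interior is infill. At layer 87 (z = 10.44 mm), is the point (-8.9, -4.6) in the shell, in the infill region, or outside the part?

infill

At z = 10.44 mm: the r=11.5 cylinder contributes a regular 16-gon of circumradius 11.5; the cylinder at (11.5, -0.5) does not reach this height (z outside [4, 9]); the cube at (14, 12.5) (footprint 10.5×19.5) is included at this height; Subtracting the remaining from the first: starting from the r=11.5 cylinder, the 10.5×19.5 cube at (14, 12.5) misses the remaining region (no effect) — 1 connected region; (whole slice rotated 35° about Z — lengths, areas and connectivity unchanged). Overall, the cross-section is a single solid region. Undo the 35° rotation: the query point maps to (-9.929, 1.337) in the un-rotated model frame. The nearest boundary edge runs (-11.50, 0.00)→(-10.62, 4.40); distance from the point to it = 1.28 mm. The point is inside the cross-section and 1.28 mm from the nearest boundary — more than the 1 mm shell width (4 × 0.25), so it's in the infill interior.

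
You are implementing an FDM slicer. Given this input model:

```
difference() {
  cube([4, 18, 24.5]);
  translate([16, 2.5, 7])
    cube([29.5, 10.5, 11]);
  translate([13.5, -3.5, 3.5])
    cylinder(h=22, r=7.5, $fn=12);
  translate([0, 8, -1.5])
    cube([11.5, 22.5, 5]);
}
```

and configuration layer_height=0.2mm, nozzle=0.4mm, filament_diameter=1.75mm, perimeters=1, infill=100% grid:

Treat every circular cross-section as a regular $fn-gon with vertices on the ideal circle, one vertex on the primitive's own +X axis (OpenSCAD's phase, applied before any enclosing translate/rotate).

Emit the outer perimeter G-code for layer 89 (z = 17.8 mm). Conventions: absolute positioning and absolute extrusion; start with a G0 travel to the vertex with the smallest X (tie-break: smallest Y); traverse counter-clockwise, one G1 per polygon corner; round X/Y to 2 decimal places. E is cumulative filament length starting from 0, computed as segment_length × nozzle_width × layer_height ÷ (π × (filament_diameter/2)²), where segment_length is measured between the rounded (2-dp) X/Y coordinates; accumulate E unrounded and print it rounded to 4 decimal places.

At z = 17.8 mm: the 4×18 cube contributes its full rectangle; the 29.5×10.5 cube at (16, 2.5) contributes its full rectangle; the cylinder at (13.5, -3.5): section is a regular 12-gon, circumradius r=7.5; the cube at (0, 8) does not reach this height (z outside [-1.5, 3.5]); Taking the first minus the rest: starting from the 4×18 cube, the 29.5×10.5 cube at (16, 2.5) misses the remaining region (no effect); the r=7.5 cylinder at (13.5, -3.5) misses the remaining region (no effect) — 1 connected region. The outline is a single polygon with 4 vertices. Extrusion per mm of travel: 0.4 × 0.2 / (π × 0.875²) = 0.033260. Accumulating E over each segment gives final E = 1.4634.

G0 X0.00 Y0.00 Z17.80
G1 X4.00 Y0.00 E0.1330
G1 X4.00 Y18.00 E0.7317
G1 X0.00 Y18.00 E0.8648
G1 X0.00 Y0.00 E1.4634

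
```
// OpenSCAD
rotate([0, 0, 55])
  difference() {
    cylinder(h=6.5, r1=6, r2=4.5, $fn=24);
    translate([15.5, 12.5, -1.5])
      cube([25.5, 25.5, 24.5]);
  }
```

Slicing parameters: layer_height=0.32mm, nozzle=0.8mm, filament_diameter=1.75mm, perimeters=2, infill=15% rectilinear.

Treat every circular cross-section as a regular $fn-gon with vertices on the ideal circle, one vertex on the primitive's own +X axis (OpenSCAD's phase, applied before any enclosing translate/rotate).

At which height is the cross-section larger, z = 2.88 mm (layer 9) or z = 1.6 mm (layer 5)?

layer 5 (z = 1.6 mm)

Layer 9 (z = 2.88): the cone contributes a regular 24-gon of circumradius 5.335 (interpolated between r1=6 and r2=4.5 at t=0.443) (area = (24/2)·5.335²·sin(360°/24) = 88.41 mm²); the cube at (15.5, 12.5) is present — its section is the full 25.5×25.5 rectangle (area 650.25 mm²); Taking the first minus the rest: starting from the cone (88.41 mm²), the 25.5×25.5 cube at (15.5, 12.5) misses the remaining region (no effect) — area = 88.41 mm²; (rotated 55° about Z; rotation is an isometry so areas/perimeters/island counts are preserved). So its area = 88.41 mm². Layer 5 (z = 1.6): the cone: at t=0.246 of its height the radius interpolates to r₁+(r₂−r₁)t = 5.631, giving a regular 24-gon of that circumradius (area = (24/2)·5.631²·sin(360°/24) = 98.47 mm²); the 25.5×25.5 cube at (15.5, 12.5) contributes its full rectangle (area 650.25 mm²); Taking the first minus the rest: starting from the cone (98.47 mm²), the 25.5×25.5 cube at (15.5, 12.5) misses the remaining region (no effect) — area = 98.47 mm²; (whole slice rotated 55° about Z — lengths, areas and connectivity unchanged). So its area = 98.47 mm². Layer 5 is larger (98.47 vs 88.41 mm²).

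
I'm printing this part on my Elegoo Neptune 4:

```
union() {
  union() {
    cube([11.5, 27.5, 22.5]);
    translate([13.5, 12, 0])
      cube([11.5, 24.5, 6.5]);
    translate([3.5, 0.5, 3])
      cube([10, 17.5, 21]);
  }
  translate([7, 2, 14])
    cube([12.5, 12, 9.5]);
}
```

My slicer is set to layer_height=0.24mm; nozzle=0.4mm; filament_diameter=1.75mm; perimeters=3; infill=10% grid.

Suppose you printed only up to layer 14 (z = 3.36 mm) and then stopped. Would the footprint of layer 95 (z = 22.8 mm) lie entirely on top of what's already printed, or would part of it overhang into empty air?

Compare the two slices. At z = 3.36: the cube (footprint 11.5×27.5) is included at this height (area 316.25 mm²); the cube at (13.5, 12) is present — its section is the full 11.5×24.5 rectangle (area 281.75 mm²); the 10×17.5 cube at (3.5, 0.5) contributes its full rectangle (area 175.00 mm²); Merging all regions: the regions partially overlap — summed areas 773.00 mm² minus the doubly-counted overlap 140.00 mm² gives 633.00 mm² — area = 633.00 mm²; the cube at (7, 2) is absent (z outside [14, 23.5]); Taking the union: only that combined region is present, so the union is just that shape — area = 633.00 mm². At z = 22.8: the cube does not reach this height (z outside [0, 22.5]); the cube at (13.5, 12) is absent (z outside [0, 6.5]); the cube at (3.5, 0.5) (footprint 10×17.5) is included at this height (area 175.00 mm²); Taking the union: only the 10×17.5 cube at (3.5, 0.5) is present, so the union is just that shape — area = 175.00 mm²; the cube at (7, 2) is present — its section is the full 12.5×12 rectangle (area 150.00 mm²); Combining (union): the regions partially overlap — summed areas 325.00 mm² minus the doubly-counted overlap 78.00 mm² gives 247.00 mm² — area = 247.00 mm². Checking containment: at z = 22.8 the cross-section extends beyond the z = 3.36 cross-section by about 60.00 mm².

part overhangs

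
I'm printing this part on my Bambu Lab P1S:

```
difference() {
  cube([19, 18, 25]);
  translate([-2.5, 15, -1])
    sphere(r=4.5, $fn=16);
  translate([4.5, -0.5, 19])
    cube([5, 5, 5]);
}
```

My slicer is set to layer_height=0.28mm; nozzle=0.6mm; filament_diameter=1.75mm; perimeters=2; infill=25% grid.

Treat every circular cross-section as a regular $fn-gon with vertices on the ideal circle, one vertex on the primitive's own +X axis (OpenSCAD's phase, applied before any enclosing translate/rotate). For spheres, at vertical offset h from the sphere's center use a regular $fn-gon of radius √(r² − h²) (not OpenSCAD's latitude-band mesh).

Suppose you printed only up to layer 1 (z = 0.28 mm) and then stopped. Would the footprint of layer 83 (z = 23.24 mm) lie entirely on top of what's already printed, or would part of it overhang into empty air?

Compare the two slices. At z = 0.28: the cube (footprint 19×18) is included at this height (area 342.00 mm²); the r=4.5 sphere at (-2.5, 15) contributes a regular 16-gon of circumradius √(4.5²−1.28²) = 4.314 (area = (16/2)·4.314²·sin(360°/16) = 56.98 mm²); the cube at (4.5, -0.5) is absent (z outside [19, 24]); Subtracting the remaining from the first: starting from the 19×18 cube (342.00 mm²), the r=4.5 sphere at (-2.5, 15) partially overlaps it — only the 8.37 mm² overlap (of its 56.98 mm²) is removed, clipping the outline — area = 333.63 mm². At z = 23.24: the 19×18 cube contributes its full rectangle (area 342.00 mm²); the sphere at (-2.5, 15) is absent (|z−center|=24.240 > r=4.5); the cube at (4.5, -0.5) (footprint 5×5) is included at this height (area 25.00 mm²); After the difference (first − rest): starting from the 19×18 cube (342.00 mm²), the 5×5 cube at (4.5, -0.5) partially overlaps it — only the 22.50 mm² overlap (of its 25.00 mm²) is removed, clipping the outline — area = 319.50 mm². Checking containment: at z = 23.24 the cross-section extends beyond the z = 0.28 cross-section by about 8.37 mm².

part overhangs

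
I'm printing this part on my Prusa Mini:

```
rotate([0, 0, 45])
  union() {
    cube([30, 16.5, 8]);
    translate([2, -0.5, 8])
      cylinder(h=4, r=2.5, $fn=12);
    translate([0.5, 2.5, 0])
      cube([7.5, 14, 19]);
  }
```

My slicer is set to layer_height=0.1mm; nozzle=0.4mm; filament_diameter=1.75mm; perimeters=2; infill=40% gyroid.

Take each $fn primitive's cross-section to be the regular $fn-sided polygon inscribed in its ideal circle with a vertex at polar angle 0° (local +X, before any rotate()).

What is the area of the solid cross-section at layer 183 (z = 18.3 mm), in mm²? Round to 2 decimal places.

At z = 18.3 mm: the cube does not reach this height (z outside [0, 8]); the cylinder at (2, -0.5) does not reach this height (z outside [8, 12]); the cube at (0.5, 2.5) is present — its section is the full 7.5×14 rectangle (area 105.00 mm²); Merging all regions: only the 7.5×14 cube at (0.5, 2.5) is present, so the union is just that shape — area = 105.00 mm²; (whole slice rotated 45° about Z — lengths, areas and connectivity unchanged). Overall, the cross-section is a single solid region. Net area = 105.00 mm².

105.00 mm²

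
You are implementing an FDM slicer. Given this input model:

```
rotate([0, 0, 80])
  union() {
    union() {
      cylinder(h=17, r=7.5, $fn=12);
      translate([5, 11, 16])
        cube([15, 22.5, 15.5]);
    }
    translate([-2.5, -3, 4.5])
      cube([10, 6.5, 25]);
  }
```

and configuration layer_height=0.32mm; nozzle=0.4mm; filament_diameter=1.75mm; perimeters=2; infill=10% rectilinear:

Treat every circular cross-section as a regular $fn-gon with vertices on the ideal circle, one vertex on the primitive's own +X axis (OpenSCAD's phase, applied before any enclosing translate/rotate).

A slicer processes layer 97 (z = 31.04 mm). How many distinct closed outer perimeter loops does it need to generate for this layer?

At z = 31.04 mm: the cylinder is not intersected at this z (z outside [0, 17]); the cube at (5, 11) is present — its section is the full 15×22.5 rectangle; Combining (union): only the 15×22.5 cube at (5, 11) is present, so the union is just that shape — 1 connected region; the cube at (-2.5, -3) is not intersected at this z (z outside [4.5, 29.5]); Merging all regions: only that combined region is present, so the union is just that shape — 1 connected region; (whole slice rotated 80° about Z — lengths, areas and connectivity unchanged). The result has 1 disconnected region.

1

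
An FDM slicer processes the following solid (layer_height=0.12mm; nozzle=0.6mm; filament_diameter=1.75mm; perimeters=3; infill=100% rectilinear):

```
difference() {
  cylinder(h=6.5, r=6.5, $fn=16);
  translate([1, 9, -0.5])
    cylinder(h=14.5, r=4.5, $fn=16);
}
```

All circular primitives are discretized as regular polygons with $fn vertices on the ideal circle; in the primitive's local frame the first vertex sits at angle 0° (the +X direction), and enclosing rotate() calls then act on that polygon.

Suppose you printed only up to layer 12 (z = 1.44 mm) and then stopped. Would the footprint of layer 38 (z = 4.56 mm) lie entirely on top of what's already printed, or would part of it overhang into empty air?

Compare the two slices. At z = 1.44: the r=6.5 cylinder gives a regular 16-gon of circumradius 6.5 (constant along its height) (area = (16/2)·6.500²·sin(360°/16) = 129.35 mm²); the cylinder at (1, 9): section is a regular 16-gon, circumradius r=4.5 (area = (16/2)·4.500²·sin(360°/16) = 61.99 mm²); Taking the first minus the rest: starting from the r=6.5 cylinder (129.35 mm²), the r=4.5 cylinder at (1, 9) partially overlaps it — only the 7.18 mm² overlap (of its 61.99 mm²) is removed, clipping the outline — area = 122.17 mm². At z = 4.56: the cylinder: section is a regular 16-gon, circumradius r=6.5 (area = (16/2)·6.500²·sin(360°/16) = 129.35 mm²); the cylinder at (1, 9): section is a regular 16-gon, circumradius r=4.5 (area = (16/2)·4.500²·sin(360°/16) = 61.99 mm²); Taking the first minus the rest: starting from the r=6.5 cylinder (129.35 mm²), the r=4.5 cylinder at (1, 9) partially overlaps it — only the 7.18 mm² overlap (of its 61.99 mm²) is removed, clipping the outline — area = 122.17 mm². Checking containment: the cross-section at z = 4.56 is a subset of the cross-section at z = 1.44.

entirely on top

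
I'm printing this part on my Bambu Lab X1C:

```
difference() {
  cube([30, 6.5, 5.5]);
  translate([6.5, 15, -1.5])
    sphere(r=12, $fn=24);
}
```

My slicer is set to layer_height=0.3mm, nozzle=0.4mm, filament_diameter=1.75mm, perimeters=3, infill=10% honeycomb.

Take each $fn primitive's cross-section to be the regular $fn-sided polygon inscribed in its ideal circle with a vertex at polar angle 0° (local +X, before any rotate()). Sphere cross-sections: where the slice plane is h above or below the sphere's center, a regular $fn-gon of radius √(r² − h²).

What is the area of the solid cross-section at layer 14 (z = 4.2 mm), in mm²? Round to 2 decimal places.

At z = 4.2 mm: the cube is present — its section is the full 30×6.5 rectangle (area 195.00 mm²); the r=12 sphere at (6.5, 15) slices to a regular 24-gon of circumradius 10.560 (√(r²−h²) with h=5.7 from center) (area = (24/2)·10.560²·sin(360°/24) = 346.33 mm²); Taking the first minus the rest: starting from the 30×6.5 cube (195.00 mm²), the r=12 sphere at (6.5, 15) partially overlaps it — only the 16.79 mm² overlap (of its 346.33 mm²) is removed, clipping the outline — area = 178.21 mm². Overall, the cross-section is a single solid region. Net area = 178.21 mm².

178.21 mm²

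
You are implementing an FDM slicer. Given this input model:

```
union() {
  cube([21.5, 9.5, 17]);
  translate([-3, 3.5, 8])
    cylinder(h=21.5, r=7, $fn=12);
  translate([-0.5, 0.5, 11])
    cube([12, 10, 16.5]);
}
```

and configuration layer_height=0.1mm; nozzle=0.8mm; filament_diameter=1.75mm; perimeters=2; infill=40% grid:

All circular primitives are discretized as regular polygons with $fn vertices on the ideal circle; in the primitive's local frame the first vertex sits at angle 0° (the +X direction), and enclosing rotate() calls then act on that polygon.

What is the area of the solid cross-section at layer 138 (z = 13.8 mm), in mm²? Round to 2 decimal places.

333.80 mm²

At z = 13.8 mm: the cube (footprint 21.5×9.5) is included at this height (area 204.25 mm²); the r=7 cylinder at (-3, 3.5) gives a regular 12-gon of circumradius 7 (constant along its height) (area = (12/2)·7.000²·sin(360°/12) = 147.00 mm²); the 12×10 cube at (-0.5, 0.5) contributes its full rectangle (area 120.00 mm²); Taking the union: the regions partially overlap — summed areas 471.25 mm² minus the doubly-counted overlap 137.45 mm² gives 333.80 mm² — area = 333.80 mm². Overall, the cross-section is a single solid region. Net area = 333.80 mm².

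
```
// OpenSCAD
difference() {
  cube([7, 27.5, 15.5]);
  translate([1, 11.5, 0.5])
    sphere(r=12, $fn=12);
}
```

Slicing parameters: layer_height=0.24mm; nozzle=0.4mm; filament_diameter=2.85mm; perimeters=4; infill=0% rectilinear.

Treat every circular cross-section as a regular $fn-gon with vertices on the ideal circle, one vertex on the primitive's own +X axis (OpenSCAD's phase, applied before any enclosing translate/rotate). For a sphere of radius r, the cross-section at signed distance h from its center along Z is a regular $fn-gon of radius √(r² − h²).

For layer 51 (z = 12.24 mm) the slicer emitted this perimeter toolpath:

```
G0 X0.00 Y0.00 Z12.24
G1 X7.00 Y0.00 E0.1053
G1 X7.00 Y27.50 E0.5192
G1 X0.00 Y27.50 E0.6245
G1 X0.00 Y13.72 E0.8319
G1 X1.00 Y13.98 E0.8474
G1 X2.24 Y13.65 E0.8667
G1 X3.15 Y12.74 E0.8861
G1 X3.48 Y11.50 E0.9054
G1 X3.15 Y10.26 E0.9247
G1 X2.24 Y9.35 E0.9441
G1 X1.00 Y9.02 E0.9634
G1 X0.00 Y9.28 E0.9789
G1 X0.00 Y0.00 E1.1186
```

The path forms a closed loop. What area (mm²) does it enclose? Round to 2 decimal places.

178.56 mm²

Apply the shoelace formula to the sequence of (X, Y) vertices; enclosed area = 178.56 mm².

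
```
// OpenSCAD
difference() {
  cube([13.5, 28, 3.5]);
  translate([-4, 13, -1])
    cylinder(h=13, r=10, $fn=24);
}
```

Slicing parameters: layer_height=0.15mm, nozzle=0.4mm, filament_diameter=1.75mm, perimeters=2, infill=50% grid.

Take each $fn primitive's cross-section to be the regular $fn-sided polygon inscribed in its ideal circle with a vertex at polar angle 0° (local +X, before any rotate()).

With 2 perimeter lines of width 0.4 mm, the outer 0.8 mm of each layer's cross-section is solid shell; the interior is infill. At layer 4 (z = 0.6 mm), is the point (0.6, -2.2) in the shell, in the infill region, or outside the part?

outside

At z = 0.6 mm: the 13.5×28 cube contributes its full rectangle; the r=10 cylinder at (-4, 13) contributes a regular 24-gon of circumradius 10; After the difference (first − rest): starting from the 13.5×28 cube, the r=10 cylinder at (-4, 13) partially overlaps it — only the 77.96 mm² overlap (of its 310.58 mm²) is removed, clipping the outline — 1 connected region. Overall, the cross-section is a single solid region. The nearest boundary edge runs (13.50, 0.00)→(0.00, 0.00); distance from the point to it = 2.20 mm. The point is not inside any of the regions above, so it lies outside the cross-section (2.20 mm from the nearest boundary).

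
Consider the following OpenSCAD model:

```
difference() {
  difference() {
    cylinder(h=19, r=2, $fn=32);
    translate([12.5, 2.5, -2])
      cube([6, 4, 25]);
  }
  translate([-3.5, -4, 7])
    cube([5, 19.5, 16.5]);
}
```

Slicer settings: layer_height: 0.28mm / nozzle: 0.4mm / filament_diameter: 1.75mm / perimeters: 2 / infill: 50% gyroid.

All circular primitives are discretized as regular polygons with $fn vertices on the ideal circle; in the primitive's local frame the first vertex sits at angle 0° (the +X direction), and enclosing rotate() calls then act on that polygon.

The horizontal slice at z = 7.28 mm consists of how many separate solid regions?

1

At z = 7.28 mm: the r=2 cylinder contributes a regular 32-gon of circumradius 2; the cube at (12.5, 2.5) is present — its section is the full 6×4 rectangle; After the difference (first − rest): starting from the r=2 cylinder, the 6×4 cube at (12.5, 2.5) misses the remaining region (no effect) — 1 connected region; the cube at (-3.5, -4) is present — its section is the full 5×19.5 rectangle; Taking the first minus the rest: starting from that combined region, the 5×19.5 cube at (-3.5, -4) partially overlaps it — only the 11.60 mm² overlap (of its 97.50 mm²) is removed, clipping the outline — 1 connected region. The result has 1 disconnected region.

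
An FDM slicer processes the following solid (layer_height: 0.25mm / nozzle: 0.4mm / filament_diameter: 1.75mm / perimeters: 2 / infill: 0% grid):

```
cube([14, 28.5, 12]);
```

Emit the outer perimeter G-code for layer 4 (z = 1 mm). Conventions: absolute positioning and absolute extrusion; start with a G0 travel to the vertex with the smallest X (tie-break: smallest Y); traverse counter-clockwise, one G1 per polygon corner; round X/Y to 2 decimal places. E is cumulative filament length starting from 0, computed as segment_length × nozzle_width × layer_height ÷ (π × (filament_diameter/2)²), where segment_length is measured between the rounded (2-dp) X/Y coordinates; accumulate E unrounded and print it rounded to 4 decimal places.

G0 X0.00 Y0.00 Z1.00
G1 X14.00 Y0.00 E0.5821
G1 X14.00 Y28.50 E1.7669
G1 X0.00 Y28.50 E2.3490
G1 X0.00 Y0.00 E3.5339

At z = 1 mm: the cube (footprint 14×28.5) is included at this height. The outline is a single polygon with 4 vertices. Extrusion per mm of travel: 0.4 × 0.25 / (π × 0.875²) = 0.041575. Accumulating E over each segment gives final E = 3.5339.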